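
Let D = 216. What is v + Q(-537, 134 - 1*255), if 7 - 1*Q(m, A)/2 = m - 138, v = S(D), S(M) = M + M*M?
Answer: 48236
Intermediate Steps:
S(M) = M + M²
v = 46872 (v = 216*(1 + 216) = 216*217 = 46872)
Q(m, A) = 290 - 2*m (Q(m, A) = 14 - 2*(m - 138) = 14 - 2*(-138 + m) = 14 + (276 - 2*m) = 290 - 2*m)
v + Q(-537, 134 - 1*255) = 46872 + (290 - 2*(-537)) = 46872 + (290 + 1074) = 46872 + 1364 = 48236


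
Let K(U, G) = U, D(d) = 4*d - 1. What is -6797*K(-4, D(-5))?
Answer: 27188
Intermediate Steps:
D(d) = -1 + 4*d
-6797*K(-4, D(-5)) = -6797*(-4) = 27188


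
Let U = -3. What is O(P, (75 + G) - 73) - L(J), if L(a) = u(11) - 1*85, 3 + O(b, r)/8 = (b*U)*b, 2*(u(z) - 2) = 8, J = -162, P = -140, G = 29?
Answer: -470345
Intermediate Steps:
u(z) = 6 (u(z) = 2 + (1/2)*8 = 2 + 4 = 6)
O(b, r) = -24 - 24*b**2 (O(b, r) = -24 + 8*((b*(-3))*b) = -24 + 8*((-3*b)*b) = -24 + 8*(-3*b**2) = -24 - 24*b**2)
L(a) = -79 (L(a) = 6 - 1*85 = 6 - 85 = -79)
O(P, (75 + G) - 73) - L(J) = (-24 - 24*(-140)**2) - 1*(-79) = (-24 - 24*19600) + 79 = (-24 - 470400) + 79 = -470424 + 79 = -470345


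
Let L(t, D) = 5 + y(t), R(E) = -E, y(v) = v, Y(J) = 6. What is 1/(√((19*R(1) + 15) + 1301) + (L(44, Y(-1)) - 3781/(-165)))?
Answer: 1957890/105491131 - 27225*√1297/105491131 ≈ 0.0092653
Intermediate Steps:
L(t, D) = 5 + t
1/(√((19*R(1) + 15) + 1301) + (L(44, Y(-1)) - 3781/(-165))) = 1/(√((19*(-1*1) + 15) + 1301) + ((5 + 44) - 3781/(-165))) = 1/(√((19*(-1) + 15) + 1301) + (49 - 3781*(-1/165))) = 1/(√((-19 + 15) + 1301) + (49 + 3781/165)) = 1/(√(-4 + 1301) + 11866/165) = 1/(√1297 + 11866/165) = 1/(11866/165 + √1297)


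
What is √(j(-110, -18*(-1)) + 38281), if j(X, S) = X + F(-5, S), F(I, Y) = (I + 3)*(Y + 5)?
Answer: 25*√61 ≈ 195.26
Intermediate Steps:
F(I, Y) = (3 + I)*(5 + Y)
j(X, S) = -10 + X - 2*S (j(X, S) = X + (15 + 3*S + 5*(-5) - 5*S) = X + (15 + 3*S - 25 - 5*S) = X + (-10 - 2*S) = -10 + X - 2*S)
√(j(-110, -18*(-1)) + 38281) = √((-10 - 110 - (-36)*(-1)) + 38281) = √((-10 - 110 - 2*18) + 38281) = √((-10 - 110 - 36) + 38281) = √(-156 + 38281) = √38125 = 25*√61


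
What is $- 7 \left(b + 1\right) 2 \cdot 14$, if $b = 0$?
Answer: $-196$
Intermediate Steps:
$- 7 \left(b + 1\right) 2 \cdot 14 = - 7 \left(0 + 1\right) 2 \cdot 14 = - 7 \cdot 1 \cdot 2 \cdot 14 = \left(-7\right) 2 \cdot 14 = \left(-14\right) 14 = -196$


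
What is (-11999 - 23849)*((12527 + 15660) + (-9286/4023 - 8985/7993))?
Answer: -32487833040475520/32155839 ≈ -1.0103e+9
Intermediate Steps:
(-11999 - 23849)*((12527 + 15660) + (-9286/4023 - 8985/7993)) = -35848*(28187 + (-9286*1/4023 - 8985*1/7993)) = -35848*(28187 + (-9286/4023 - 8985/7993)) = -35848*(28187 - 110369653/32155839) = -35848*906266264240/32155839 = -32487833040475520/32155839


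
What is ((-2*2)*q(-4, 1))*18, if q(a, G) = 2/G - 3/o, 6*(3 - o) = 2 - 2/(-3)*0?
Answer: -63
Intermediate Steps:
o = 8/3 (o = 3 - (2 - 2/(-3)*0)/6 = 3 - (2 - 2*(-⅓)*0)/6 = 3 - (2 + (⅔)*0)/6 = 3 - (2 + 0)/6 = 3 - ⅙*2 = 3 - ⅓ = 8/3 ≈ 2.6667)
q(a, G) = -9/8 + 2/G (q(a, G) = 2/G - 3/8/3 = 2/G - 3*3/8 = 2/G - 9/8 = -9/8 + 2/G)
((-2*2)*q(-4, 1))*18 = ((-2*2)*(-9/8 + 2/1))*18 = -4*(-9/8 + 2*1)*18 = -4*(-9/8 + 2)*18 = -4*7/8*18 = -7/2*18 = -63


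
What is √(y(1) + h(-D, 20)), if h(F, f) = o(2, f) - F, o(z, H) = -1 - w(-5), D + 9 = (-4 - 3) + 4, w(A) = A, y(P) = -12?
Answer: 2*I*√5 ≈ 4.4721*I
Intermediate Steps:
D = -12 (D = -9 + ((-4 - 3) + 4) = -9 + (-7 + 4) = -9 - 3 = -12)
o(z, H) = 4 (o(z, H) = -1 - 1*(-5) = -1 + 5 = 4)
h(F, f) = 4 - F
√(y(1) + h(-D, 20)) = √(-12 + (4 - (-1)*(-12))) = √(-12 + (4 - 1*12)) = √(-12 + (4 - 12)) = √(-12 - 8) = √(-20) = 2*I*√5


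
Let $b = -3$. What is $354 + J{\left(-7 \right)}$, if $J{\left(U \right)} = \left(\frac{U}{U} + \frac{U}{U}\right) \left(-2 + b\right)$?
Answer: $344$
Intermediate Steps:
$J{\left(U \right)} = -10$ ($J{\left(U \right)} = \left(\frac{U}{U} + \frac{U}{U}\right) \left(-2 - 3\right) = \left(1 + 1\right) \left(-5\right) = 2 \left(-5\right) = -10$)
$354 + J{\left(-7 \right)} = 354 - 10 = 344$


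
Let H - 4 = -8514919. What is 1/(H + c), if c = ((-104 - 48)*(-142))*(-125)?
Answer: -1/11212915 ≈ -8.9183e-8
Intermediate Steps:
H = -8514915 (H = 4 - 8514919 = -8514915)
c = -2698000 (c = -152*(-142)*(-125) = 21584*(-125) = -2698000)
1/(H + c) = 1/(-8514915 - 2698000) = 1/(-11212915) = -1/11212915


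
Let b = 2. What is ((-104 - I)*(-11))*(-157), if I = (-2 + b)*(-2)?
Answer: -179608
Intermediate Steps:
I = 0 (I = (-2 + 2)*(-2) = 0*(-2) = 0)
((-104 - I)*(-11))*(-157) = ((-104 - 1*0)*(-11))*(-157) = ((-104 + 0)*(-11))*(-157) = -104*(-11)*(-157) = 1144*(-157) = -179608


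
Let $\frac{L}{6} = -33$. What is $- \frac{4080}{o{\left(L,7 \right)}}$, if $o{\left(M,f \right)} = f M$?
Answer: $\frac{680}{231} \approx 2.9437$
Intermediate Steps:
$L = -198$ ($L = 6 \left(-33\right) = -198$)
$o{\left(M,f \right)} = M f$
$- \frac{4080}{o{\left(L,7 \right)}} = - \frac{4080}{\left(-198\right) 7} = - \frac{4080}{-1386} = \left(-4080\right) \left(- \frac{1}{1386}\right) = \frac{680}{231}$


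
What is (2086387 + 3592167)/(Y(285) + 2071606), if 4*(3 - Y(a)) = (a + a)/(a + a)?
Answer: 22714216/8286435 ≈ 2.7411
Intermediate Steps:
Y(a) = 11/4 (Y(a) = 3 - (a + a)/(4*(a + a)) = 3 - 2*a/(4*(2*a)) = 3 - 2*a*1/(2*a)/4 = 3 - ¼*1 = 3 - ¼ = 11/4)
(2086387 + 3592167)/(Y(285) + 2071606) = (2086387 + 3592167)/(11/4 + 2071606) = 5678554/(8286435/4) = 5678554*(4/8286435) = 22714216/8286435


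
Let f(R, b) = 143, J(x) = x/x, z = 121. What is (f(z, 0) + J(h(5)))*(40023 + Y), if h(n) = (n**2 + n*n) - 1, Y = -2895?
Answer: 5346432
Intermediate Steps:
h(n) = -1 + 2*n**2 (h(n) = (n**2 + n**2) - 1 = 2*n**2 - 1 = -1 + 2*n**2)
J(x) = 1
(f(z, 0) + J(h(5)))*(40023 + Y) = (143 + 1)*(40023 - 2895) = 144*37128 = 5346432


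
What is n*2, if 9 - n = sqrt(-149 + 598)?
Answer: 18 - 2*sqrt(449) ≈ -24.379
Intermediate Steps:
n = 9 - sqrt(449) (n = 9 - sqrt(-149 + 598) = 9 - sqrt(449) ≈ -12.190)
n*2 = (9 - sqrt(449))*2 = 18 - 2*sqrt(449)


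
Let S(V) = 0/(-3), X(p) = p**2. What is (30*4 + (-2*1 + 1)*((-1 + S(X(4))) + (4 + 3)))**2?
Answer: 12996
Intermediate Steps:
S(V) = 0 (S(V) = 0*(-1/3) = 0)
(30*4 + (-2*1 + 1)*((-1 + S(X(4))) + (4 + 3)))**2 = (30*4 + (-2*1 + 1)*((-1 + 0) + (4 + 3)))**2 = (120 + (-2 + 1)*(-1 + 7))**2 = (120 - 1*6)**2 = (120 - 6)**2 = 114**2 = 12996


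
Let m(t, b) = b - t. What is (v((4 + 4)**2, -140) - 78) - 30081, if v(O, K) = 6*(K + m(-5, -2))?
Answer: -30981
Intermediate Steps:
v(O, K) = 18 + 6*K (v(O, K) = 6*(K + (-2 - 1*(-5))) = 6*(K + (-2 + 5)) = 6*(K + 3) = 6*(3 + K) = 18 + 6*K)
(v((4 + 4)**2, -140) - 78) - 30081 = ((18 + 6*(-140)) - 78) - 30081 = ((18 - 840) - 78) - 30081 = (-822 - 78) - 30081 = -900 - 30081 = -30981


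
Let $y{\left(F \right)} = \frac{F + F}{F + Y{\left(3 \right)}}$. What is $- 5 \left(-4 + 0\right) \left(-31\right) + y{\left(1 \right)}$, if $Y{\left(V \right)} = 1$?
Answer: $-619$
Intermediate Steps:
$y{\left(F \right)} = \frac{2 F}{1 + F}$ ($y{\left(F \right)} = \frac{F + F}{F + 1} = \frac{2 F}{1 + F}$)
$- 5 \left(-4 + 0\right) \left(-31\right) + y{\left(1 \right)} = - 5 \left(-4 + 0\right) \left(-31\right) + 2 \cdot 1 \frac{1}{1 + 1} = \left(-5\right) \left(-4\right) \left(-31\right) + 2 \cdot 1 \cdot \frac{1}{2} = 20 \left(-31\right) + 2 \cdot 1 \cdot \frac{1}{2} = -620 + 1 = -619$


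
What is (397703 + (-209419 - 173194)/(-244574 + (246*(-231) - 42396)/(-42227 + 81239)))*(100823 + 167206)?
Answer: 6278275440512657487/58897655 ≈ 1.0660e+11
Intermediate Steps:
(397703 + (-209419 - 173194)/(-244574 + (246*(-231) - 42396)/(-42227 + 81239)))*(100823 + 167206) = (397703 - 382613/(-244574 + (-56826 - 42396)/39012))*268029 = (397703 - 382613/(-244574 - 99222*1/39012))*268029 = (397703 - 382613/(-244574 - 16537/6502))*268029 = (397703 - 382613/(-1590236685/6502))*268029 = (397703 - 382613*(-6502/1590236685))*268029 = (397703 + 2487749726/1590236685)*268029 = (632444388084281/1590236685)*268029 = 6278275440512657487/58897655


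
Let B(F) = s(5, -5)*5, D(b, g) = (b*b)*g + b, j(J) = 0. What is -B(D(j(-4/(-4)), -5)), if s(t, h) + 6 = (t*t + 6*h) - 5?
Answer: 80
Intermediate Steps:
s(t, h) = -11 + t**2 + 6*h (s(t, h) = -6 + ((t*t + 6*h) - 5) = -6 + ((t**2 + 6*h) - 5) = -6 + (-5 + t**2 + 6*h) = -11 + t**2 + 6*h)
D(b, g) = b + g*b**2 (D(b, g) = b**2*g + b = g*b**2 + b = b + g*b**2)
B(F) = -80 (B(F) = (-11 + 5**2 + 6*(-5))*5 = (-11 + 25 - 30)*5 = -16*5 = -80)
-B(D(j(-4/(-4)), -5)) = -1*(-80) = 80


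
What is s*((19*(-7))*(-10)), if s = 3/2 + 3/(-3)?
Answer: 665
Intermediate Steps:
s = ½ (s = 3*(½) + 3*(-⅓) = 3/2 - 1 = ½ ≈ 0.50000)
s*((19*(-7))*(-10)) = ((19*(-7))*(-10))/2 = (-133*(-10))/2 = (½)*1330 = 665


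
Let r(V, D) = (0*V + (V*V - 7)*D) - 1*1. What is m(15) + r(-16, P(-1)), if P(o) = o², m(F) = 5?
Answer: 253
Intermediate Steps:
r(V, D) = -1 + D*(-7 + V²) (r(V, D) = (0 + (V² - 7)*D) - 1 = (0 + (-7 + V²)*D) - 1 = (0 + D*(-7 + V²)) - 1 = D*(-7 + V²) - 1 = -1 + D*(-7 + V²))
m(15) + r(-16, P(-1)) = 5 + (-1 - 7*(-1)² + (-1)²*(-16)²) = 5 + (-1 - 7*1 + 1*256) = 5 + (-1 - 7 + 256) = 5 + 248 = 253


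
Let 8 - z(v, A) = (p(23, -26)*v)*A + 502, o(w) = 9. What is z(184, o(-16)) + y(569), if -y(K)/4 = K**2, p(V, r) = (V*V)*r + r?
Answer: 21524142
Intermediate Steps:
p(V, r) = r + r*V**2 (p(V, r) = V**2*r + r = r*V**2 + r = r + r*V**2)
z(v, A) = -494 + 13780*A*v (z(v, A) = 8 - (((-26*(1 + 23**2))*v)*A + 502) = 8 - (((-26*(1 + 529))*v)*A + 502) = 8 - (((-26*530)*v)*A + 502) = 8 - ((-13780*v)*A + 502) = 8 - (-13780*A*v + 502) = 8 - (502 - 13780*A*v) = 8 + (-502 + 13780*A*v) = -494 + 13780*A*v)
y(K) = -4*K**2
z(184, o(-16)) + y(569) = (-494 + 13780*9*184) - 4*569**2 = (-494 + 22819680) - 4*323761 = 22819186 - 1295044 = 21524142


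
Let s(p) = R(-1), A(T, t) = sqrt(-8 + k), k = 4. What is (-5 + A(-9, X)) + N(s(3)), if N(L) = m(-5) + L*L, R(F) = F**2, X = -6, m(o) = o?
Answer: -9 + 2*I ≈ -9.0 + 2.0*I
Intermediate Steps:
A(T, t) = 2*I (A(T, t) = sqrt(-8 + 4) = sqrt(-4) = 2*I)
s(p) = 1 (s(p) = (-1)**2 = 1)
N(L) = -5 + L**2 (N(L) = -5 + L*L = -5 + L**2)
(-5 + A(-9, X)) + N(s(3)) = (-5 + 2*I) + (-5 + 1**2) = (-5 + 2*I) + (-5 + 1) = (-5 + 2*I) - 4 = -9 + 2*I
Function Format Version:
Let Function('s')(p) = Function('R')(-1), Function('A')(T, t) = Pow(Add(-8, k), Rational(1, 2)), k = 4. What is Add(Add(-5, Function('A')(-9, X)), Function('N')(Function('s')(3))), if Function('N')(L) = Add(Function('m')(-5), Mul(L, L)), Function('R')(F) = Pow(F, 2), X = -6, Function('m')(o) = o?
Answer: Add(-9, Mul(2, I)) ≈ Add(-9.0000, Mul(2.0000, I))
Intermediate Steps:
Function('A')(T, t) = Mul(2, I) (Function('A')(T, t) = Pow(Add(-8, 4), Rational(1, 2)) = Pow(-4, Rational(1, 2)) = Mul(2, I))
Function('s')(p) = 1 (Function('s')(p) = Pow(-1, 2) = 1)
Function('N')(L) = Add(-5, Pow(L, 2)) (Function('N')(L) = Add(-5, Mul(L, L)) = Add(-5, Pow(L, 2)))
Add(Add(-5, Function('A')(-9, X)), Function('N')(Function('s')(3))) = Add(Add(-5, Mul(2, I)), Add(-5, Pow(1, 2))) = Add(Add(-5, Mul(2, I)), Add(-5, 1)) = Add(Add(-5, Mul(2, I)), -4) = Add(-9, Mul(2, I))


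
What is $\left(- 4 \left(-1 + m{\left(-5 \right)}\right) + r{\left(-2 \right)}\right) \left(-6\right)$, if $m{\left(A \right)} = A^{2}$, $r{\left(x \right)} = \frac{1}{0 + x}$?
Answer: $579$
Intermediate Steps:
$r{\left(x \right)} = \frac{1}{x}$
$\left(- 4 \left(-1 + m{\left(-5 \right)}\right) + r{\left(-2 \right)}\right) \left(-6\right) = \left(- 4 \left(-1 + \left(-5\right)^{2}\right) + \frac{1}{-2}\right) \left(-6\right) = \left(- 4 \left(-1 + 25\right) - \frac{1}{2}\right) \left(-6\right) = \left(\left(-4\right) 24 - \frac{1}{2}\right) \left(-6\right) = \left(-96 - \frac{1}{2}\right) \left(-6\right) = \left(- \frac{193}{2}\right) \left(-6\right) = 579$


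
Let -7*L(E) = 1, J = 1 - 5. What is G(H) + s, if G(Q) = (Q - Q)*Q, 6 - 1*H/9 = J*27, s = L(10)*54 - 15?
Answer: -159/7 ≈ -22.714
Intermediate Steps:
J = -4
L(E) = -⅐ (L(E) = -⅐*1 = -⅐)
s = -159/7 (s = -⅐*54 - 15 = -54/7 - 15 = -159/7 ≈ -22.714)
H = 1026 (H = 54 - (-36)*27 = 54 - 9*(-108) = 54 + 972 = 1026)
G(Q) = 0 (G(Q) = 0*Q = 0)
G(H) + s = 0 - 159/7 = -159/7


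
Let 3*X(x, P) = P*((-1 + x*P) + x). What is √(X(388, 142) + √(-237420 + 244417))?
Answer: √(23635758 + 9*√6997)/3 ≈ 1620.6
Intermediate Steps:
X(x, P) = P*(-1 + x + P*x)/3 (X(x, P) = (P*((-1 + x*P) + x))/3 = (P*((-1 + P*x) + x))/3 = (P*(-1 + x + P*x))/3 = P*(-1 + x + P*x)/3)
√(X(388, 142) + √(-237420 + 244417)) = √((⅓)*142*(-1 + 388 + 142*388) + √(-237420 + 244417)) = √((⅓)*142*(-1 + 388 + 55096) + √6997) = √((⅓)*142*55483 + √6997) = √(7878586/3 + √6997)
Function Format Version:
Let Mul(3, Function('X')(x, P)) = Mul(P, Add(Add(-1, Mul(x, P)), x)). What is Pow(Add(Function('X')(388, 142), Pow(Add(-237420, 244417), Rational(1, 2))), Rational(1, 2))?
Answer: Mul(Rational(1, 3), Pow(Add(23635758, Mul(9, Pow(6997, Rational(1, 2)))), Rational(1, 2))) ≈ 1620.6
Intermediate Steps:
Function('X')(x, P) = Mul(Rational(1, 3), P, Add(-1, x, Mul(P, x))) (Function('X')(x, P) = Mul(Rational(1, 3), Mul(P, Add(Add(-1, Mul(x, P)), x))) = Mul(Rational(1, 3), Mul(P, Add(Add(-1, Mul(P, x)), x))) = Mul(Rational(1, 3), Mul(P, Add(-1, x, Mul(P, x)))) = Mul(Rational(1, 3), P, Add(-1, x, Mul(P, x))))
Pow(Add(Function('X')(388, 142), Pow(Add(-237420, 244417), Rational(1, 2))), Rational(1, 2)) = Pow(Add(Mul(Rational(1, 3), 142, Add(-1, 388, Mul(142, 388))), Pow(Add(-237420, 244417), Rational(1, 2))), Rational(1, 2)) = Pow(Add(Mul(Rational(1, 3), 142, Add(-1, 388, 55096)), Pow(6997, Rational(1, 2))), Rational(1, 2)) = Pow(Add(Mul(Rational(1, 3), 142, 55483), Pow(6997, Rational(1, 2))), Rational(1, 2)) = Pow(Add(Rational(7878586, 3), Pow(6997, Rational(1, 2))), Rational(1, 2))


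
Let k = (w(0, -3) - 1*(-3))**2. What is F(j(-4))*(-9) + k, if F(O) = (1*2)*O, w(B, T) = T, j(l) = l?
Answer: 72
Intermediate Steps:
F(O) = 2*O
k = 0 (k = (-3 - 1*(-3))**2 = (-3 + 3)**2 = 0**2 = 0)
F(j(-4))*(-9) + k = (2*(-4))*(-9) + 0 = -8*(-9) + 0 = 72 + 0 = 72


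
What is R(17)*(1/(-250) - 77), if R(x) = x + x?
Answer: -327267/125 ≈ -2618.1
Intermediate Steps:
R(x) = 2*x
R(17)*(1/(-250) - 77) = (2*17)*(1/(-250) - 77) = 34*(-1/250 - 77) = 34*(-19251/250) = -327267/125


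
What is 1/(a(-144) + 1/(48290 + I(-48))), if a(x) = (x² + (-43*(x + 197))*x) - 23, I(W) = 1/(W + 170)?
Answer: 5891381/2055438025831 ≈ 2.8662e-6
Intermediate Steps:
I(W) = 1/(170 + W)
a(x) = -23 + x² + x*(-8471 - 43*x) (a(x) = (x² + (-43*(197 + x))*x) - 23 = (x² + (-8471 - 43*x)*x) - 23 = (x² + x*(-8471 - 43*x)) - 23 = -23 + x² + x*(-8471 - 43*x))
1/(a(-144) + 1/(48290 + I(-48))) = 1/((-23 - 8471*(-144) - 42*(-144)²) + 1/(48290 + 1/(170 - 48))) = 1/((-23 + 1219824 - 42*20736) + 1/(48290 + 1/122)) = 1/((-23 + 1219824 - 870912) + 1/(48290 + 1/122)) = 1/(348889 + 1/(5891381/122)) = 1/(348889 + 122/5891381) = 1/(2055438025831/5891381) = 5891381/2055438025831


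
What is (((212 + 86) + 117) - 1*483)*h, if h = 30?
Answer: -2040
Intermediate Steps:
(((212 + 86) + 117) - 1*483)*h = (((212 + 86) + 117) - 1*483)*30 = ((298 + 117) - 483)*30 = (415 - 483)*30 = -68*30 = -2040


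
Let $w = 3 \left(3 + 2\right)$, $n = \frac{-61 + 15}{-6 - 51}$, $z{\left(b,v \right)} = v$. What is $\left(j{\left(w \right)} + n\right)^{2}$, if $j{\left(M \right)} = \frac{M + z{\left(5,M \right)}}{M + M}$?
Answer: $\frac{10609}{3249} \approx 3.2653$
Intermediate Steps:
$n = \frac{46}{57}$ ($n = - \frac{46}{-57} = \left(-46\right) \left(- \frac{1}{57}\right) = \frac{46}{57} \approx 0.80702$)
$w = 15$ ($w = 3 \cdot 5 = 15$)
$j{\left(M \right)} = 1$ ($j{\left(M \right)} = \frac{M + M}{M + M} = \frac{2 M}{2 M} = 2 M \frac{1}{2 M} = 1$)
$\left(j{\left(w \right)} + n\right)^{2} = \left(1 + \frac{46}{57}\right)^{2} = \left(\frac{103}{57}\right)^{2} = \frac{10609}{3249}$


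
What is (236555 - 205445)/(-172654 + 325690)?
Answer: 5185/25506 ≈ 0.20329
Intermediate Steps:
(236555 - 205445)/(-172654 + 325690) = 31110/153036 = 31110*(1/153036) = 5185/25506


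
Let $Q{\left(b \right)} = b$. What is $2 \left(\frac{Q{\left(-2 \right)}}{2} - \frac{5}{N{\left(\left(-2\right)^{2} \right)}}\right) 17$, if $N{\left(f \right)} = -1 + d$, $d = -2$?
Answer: $\frac{68}{3} \approx 22.667$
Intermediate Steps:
$N{\left(f \right)} = -3$ ($N{\left(f \right)} = -1 - 2 = -3$)
$2 \left(\frac{Q{\left(-2 \right)}}{2} - \frac{5}{N{\left(\left(-2\right)^{2} \right)}}\right) 17 = 2 \left(- \frac{2}{2} - \frac{5}{-3}\right) 17 = 2 \left(\left(-2\right) \frac{1}{2} - - \frac{5}{3}\right) 17 = 2 \left(-1 + \frac{5}{3}\right) 17 = 2 \cdot \frac{2}{3} \cdot 17 = \frac{4}{3} \cdot 17 = \frac{68}{3}$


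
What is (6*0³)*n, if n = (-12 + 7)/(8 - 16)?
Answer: 0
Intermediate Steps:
n = 5/8 (n = -5/(-8) = -5*(-⅛) = 5/8 ≈ 0.62500)
(6*0³)*n = (6*0³)*(5/8) = (6*0)*(5/8) = 0*(5/8) = 0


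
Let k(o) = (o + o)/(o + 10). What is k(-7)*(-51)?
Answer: 238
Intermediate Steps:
k(o) = 2*o/(10 + o) (k(o) = (2*o)/(10 + o) = 2*o/(10 + o))
k(-7)*(-51) = (2*(-7)/(10 - 7))*(-51) = (2*(-7)/3)*(-51) = (2*(-7)*(1/3))*(-51) = -14/3*(-51) = 238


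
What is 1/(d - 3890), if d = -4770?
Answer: -1/8660 ≈ -0.00011547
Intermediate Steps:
1/(d - 3890) = 1/(-4770 - 3890) = 1/(-8660) = -1/8660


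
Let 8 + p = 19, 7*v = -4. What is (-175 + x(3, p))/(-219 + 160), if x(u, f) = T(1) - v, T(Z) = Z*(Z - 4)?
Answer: 1242/413 ≈ 3.0073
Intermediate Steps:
T(Z) = Z*(-4 + Z)
v = -4/7 (v = (⅐)*(-4) = -4/7 ≈ -0.57143)
p = 11 (p = -8 + 19 = 11)
x(u, f) = -17/7 (x(u, f) = 1*(-4 + 1) - 1*(-4/7) = 1*(-3) + 4/7 = -3 + 4/7 = -17/7)
(-175 + x(3, p))/(-219 + 160) = (-175 - 17/7)/(-219 + 160) = -1242/7/(-59) = -1242/7*(-1/59) = 1242/413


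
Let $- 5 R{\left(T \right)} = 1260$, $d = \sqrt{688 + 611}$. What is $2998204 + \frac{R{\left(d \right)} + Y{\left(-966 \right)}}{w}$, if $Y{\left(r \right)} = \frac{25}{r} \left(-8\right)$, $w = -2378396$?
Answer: $\frac{861058155425072}{287191317} \approx 2.9982 \cdot 10^{6}$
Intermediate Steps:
$d = \sqrt{1299} \approx 36.042$
$R{\left(T \right)} = -252$ ($R{\left(T \right)} = \left(- \frac{1}{5}\right) 1260 = -252$)
$Y{\left(r \right)} = - \frac{200}{r}$
$2998204 + \frac{R{\left(d \right)} + Y{\left(-966 \right)}}{w} = 2998204 + \frac{-252 - \frac{200}{-966}}{-2378396} = 2998204 + \left(-252 - - \frac{100}{483}\right) \left(- \frac{1}{2378396}\right) = 2998204 + \left(-252 + \frac{100}{483}\right) \left(- \frac{1}{2378396}\right) = 2998204 - - \frac{30404}{287191317} = 2998204 + \frac{30404}{287191317} = \frac{861058155425072}{287191317}$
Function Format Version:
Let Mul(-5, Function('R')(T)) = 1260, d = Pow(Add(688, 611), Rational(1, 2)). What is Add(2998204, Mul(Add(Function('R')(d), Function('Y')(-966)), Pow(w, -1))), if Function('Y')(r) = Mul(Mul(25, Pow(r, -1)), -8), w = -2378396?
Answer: Rational(861058155425072, 287191317) ≈ 2.9982e+6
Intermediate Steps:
d = Pow(1299, Rational(1, 2)) ≈ 36.042
Function('R')(T) = -252 (Function('R')(T) = Mul(Rational(-1, 5), 1260) = -252)
Function('Y')(r) = Mul(-200, Pow(r, -1))
Add(2998204, Mul(Add(Function('R')(d), Function('Y')(-966)), Pow(w, -1))) = Add(2998204, Mul(Add(-252, Mul(-200, Pow(-966, -1))), Pow(-2378396, -1))) = Add(2998204, Mul(Add(-252, Mul(-200, Rational(-1, 966))), Rational(-1, 2378396))) = Add(2998204, Mul(Add(-252, Rational(100, 483)), Rational(-1, 2378396))) = Add(2998204, Mul(Rational(-121616, 483), Rational(-1, 2378396))) = Add(2998204, Rational(30404, 287191317)) = Rational(861058155425072, 287191317)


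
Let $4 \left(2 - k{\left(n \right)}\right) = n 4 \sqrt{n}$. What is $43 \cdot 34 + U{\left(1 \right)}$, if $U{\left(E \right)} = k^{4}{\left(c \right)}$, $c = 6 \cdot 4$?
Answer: $191436230 - 5309952 \sqrt{6} \approx 1.7843 \cdot 10^{8}$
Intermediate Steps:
$c = 24$
$k{\left(n \right)} = 2 - n^{\frac{3}{2}}$ ($k{\left(n \right)} = 2 - \frac{n 4 \sqrt{n}}{4} = 2 - \frac{4 n^{\frac{3}{2}}}{4} = 2 - n^{\frac{3}{2}}$)
$U{\left(E \right)} = \left(2 - 48 \sqrt{6}\right)^{4}$ ($U{\left(E \right)} = \left(2 - 24^{\frac{3}{2}}\right)^{4} = \left(2 - 48 \sqrt{6}\right)^{4}$)
$43 \cdot 34 + U{\left(1 \right)} = 43 \cdot 34 + \left(191434768 - 5309952 \sqrt{6}\right) = 1462 + \left(191434768 - 5309952 \sqrt{6}\right) = 191436230 - 5309952 \sqrt{6}$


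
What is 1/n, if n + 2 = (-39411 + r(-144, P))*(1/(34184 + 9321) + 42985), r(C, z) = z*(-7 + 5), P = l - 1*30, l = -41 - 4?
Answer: -43505/73420520994196 ≈ -5.9255e-10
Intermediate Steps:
l = -45
P = -75 (P = -45 - 1*30 = -45 - 30 = -75)
r(C, z) = -2*z (r(C, z) = z*(-2) = -2*z)
n = -73420520994196/43505 (n = -2 + (-39411 - 2*(-75))*(1/(34184 + 9321) + 42985) = -2 + (-39411 + 150)*(1/43505 + 42985) = -2 - 39261*(1/43505 + 42985) = -2 - 39261*1870062426/43505 = -2 - 73420520907186/43505 = -73420520994196/43505 ≈ -1.6876e+9)
1/n = 1/(-73420520994196/43505) = -43505/73420520994196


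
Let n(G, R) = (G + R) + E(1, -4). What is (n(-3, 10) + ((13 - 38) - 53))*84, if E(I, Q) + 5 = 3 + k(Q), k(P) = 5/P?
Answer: -6237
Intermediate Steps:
E(I, Q) = -2 + 5/Q (E(I, Q) = -5 + (3 + 5/Q) = -2 + 5/Q)
n(G, R) = -13/4 + G + R (n(G, R) = (G + R) + (-2 + 5/(-4)) = (G + R) + (-2 + 5*(-¼)) = (G + R) + (-2 - 5/4) = (G + R) - 13/4 = -13/4 + G + R)
(n(-3, 10) + ((13 - 38) - 53))*84 = ((-13/4 - 3 + 10) + ((13 - 38) - 53))*84 = (15/4 + (-25 - 53))*84 = (15/4 - 78)*84 = -297/4*84 = -6237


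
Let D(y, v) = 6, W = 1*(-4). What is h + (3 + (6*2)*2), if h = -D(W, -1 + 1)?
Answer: 21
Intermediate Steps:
W = -4
h = -6 (h = -1*6 = -6)
h + (3 + (6*2)*2) = -6 + (3 + (6*2)*2) = -6 + (3 + 12*2) = -6 + (3 + 24) = -6 + 27 = 21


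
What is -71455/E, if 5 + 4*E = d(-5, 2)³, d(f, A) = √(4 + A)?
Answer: -1429100/191 - 1714920*√6/191 ≈ -29475.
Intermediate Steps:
E = -5/4 + 3*√6/2 (E = -5/4 + (√(4 + 2))³/4 = -5/4 + (√6)³/4 = -5/4 + (6*√6)/4 = -5/4 + 3*√6/2 ≈ 2.4242)
-71455/E = -71455/(-5/4 + 3*√6/2)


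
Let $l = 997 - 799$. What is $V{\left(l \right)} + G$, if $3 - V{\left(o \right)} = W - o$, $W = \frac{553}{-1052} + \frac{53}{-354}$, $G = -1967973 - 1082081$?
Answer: $- \frac{567894702253}{186204} \approx -3.0499 \cdot 10^{6}$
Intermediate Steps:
$G = -3050054$
$W = - \frac{125759}{186204}$ ($W = 553 \left(- \frac{1}{1052}\right) + 53 \left(- \frac{1}{354}\right) = - \frac{553}{1052} - \frac{53}{354} = - \frac{125759}{186204} \approx -0.67538$)
$l = 198$ ($l = 997 - 799 = 198$)
$V{\left(o \right)} = \frac{684371}{186204} + o$ ($V{\left(o \right)} = 3 - \left(- \frac{125759}{186204} - o\right) = 3 + \left(\frac{125759}{186204} + o\right) = \frac{684371}{186204} + o$)
$V{\left(l \right)} + G = \left(\frac{684371}{186204} + 198\right) - 3050054 = \frac{37552763}{186204} - 3050054 = - \frac{567894702253}{186204}$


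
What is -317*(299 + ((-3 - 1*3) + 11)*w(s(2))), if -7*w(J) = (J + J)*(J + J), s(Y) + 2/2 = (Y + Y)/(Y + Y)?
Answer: -94783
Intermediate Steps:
s(Y) = 0 (s(Y) = -1 + (Y + Y)/(Y + Y) = -1 + (2*Y)/((2*Y)) = -1 + (2*Y)*(1/(2*Y)) = -1 + 1 = 0)
w(J) = -4*J²/7 (w(J) = -(J + J)*(J + J)/7 = -2*J*2*J/7 = -4*J²/7)
-317*(299 + ((-3 - 1*3) + 11)*w(s(2))) = -317*(299 + ((-3 - 1*3) + 11)*(-4/7*0²)) = -317*(299 + ((-3 - 3) + 11)*(-4/7*0)) = -317*(299 + (-6 + 11)*0) = -317*(299 + 5*0) = -317*(299 + 0) = -317*299 = -94783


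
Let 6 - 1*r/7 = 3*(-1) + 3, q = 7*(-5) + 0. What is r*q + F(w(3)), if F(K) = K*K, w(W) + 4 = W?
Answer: -1469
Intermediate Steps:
w(W) = -4 + W
F(K) = K**2
q = -35 (q = -35 + 0 = -35)
r = 42 (r = 42 - 7*(3*(-1) + 3) = 42 - 7*(-3 + 3) = 42 - 7*0 = 42 + 0 = 42)
r*q + F(w(3)) = 42*(-35) + (-4 + 3)**2 = -1470 + (-1)**2 = -1470 + 1 = -1469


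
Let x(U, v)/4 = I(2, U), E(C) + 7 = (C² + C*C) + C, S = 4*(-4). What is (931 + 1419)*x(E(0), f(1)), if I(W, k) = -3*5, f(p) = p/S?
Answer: -141000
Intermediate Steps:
S = -16
f(p) = -p/16 (f(p) = p/(-16) = p*(-1/16) = -p/16)
I(W, k) = -15
E(C) = -7 + C + 2*C² (E(C) = -7 + ((C² + C*C) + C) = -7 + ((C² + C²) + C) = -7 + (2*C² + C) = -7 + (C + 2*C²) = -7 + C + 2*C²)
x(U, v) = -60 (x(U, v) = 4*(-15) = -60)
(931 + 1419)*x(E(0), f(1)) = (931 + 1419)*(-60) = 2350*(-60) = -141000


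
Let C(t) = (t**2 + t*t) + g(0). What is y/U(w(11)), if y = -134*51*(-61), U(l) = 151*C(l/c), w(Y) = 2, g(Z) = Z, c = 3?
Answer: 1875933/604 ≈ 3105.8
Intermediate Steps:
C(t) = 2*t**2 (C(t) = (t**2 + t*t) + 0 = (t**2 + t**2) + 0 = 2*t**2 + 0 = 2*t**2)
U(l) = 302*l**2/9 (U(l) = 151*(2*(l/3)**2) = 151*(2*(l**2/9)) = 151*(2*l**2/9) = 302*l**2/9)
y = 416874 (y = -6834*(-61) = 416874)
y/U(w(11)) = 416874/(((302/9)*2**2)) = 416874/(((302/9)*4)) = 416874/(1208/9) = 416874*(9/1208) = 1875933/604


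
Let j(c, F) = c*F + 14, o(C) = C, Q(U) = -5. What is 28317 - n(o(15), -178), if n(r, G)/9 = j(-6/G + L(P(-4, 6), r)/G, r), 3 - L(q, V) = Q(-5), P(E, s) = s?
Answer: 2509134/89 ≈ 28193.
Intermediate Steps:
L(q, V) = 8 (L(q, V) = 3 - 1*(-5) = 3 + 5 = 8)
j(c, F) = 14 + F*c (j(c, F) = F*c + 14 = 14 + F*c)
n(r, G) = 126 + 18*r/G (n(r, G) = 9*(14 + r*(-6/G + 8/G)) = 9*(14 + r*(2/G)) = 9*(14 + 2*r/G) = 126 + 18*r/G)
28317 - n(o(15), -178) = 28317 - (126 + 18*15/(-178)) = 28317 - (126 + 18*15*(-1/178)) = 28317 - (126 - 135/89) = 28317 - 1*11079/89 = 28317 - 11079/89 = 2509134/89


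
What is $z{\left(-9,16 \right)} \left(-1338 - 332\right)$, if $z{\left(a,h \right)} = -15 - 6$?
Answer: $35070$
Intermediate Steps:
$z{\left(a,h \right)} = -21$ ($z{\left(a,h \right)} = -15 - 6 = -21$)
$z{\left(-9,16 \right)} \left(-1338 - 332\right) = - 21 \left(-1338 - 332\right) = \left(-21\right) \left(-1670\right) = 35070$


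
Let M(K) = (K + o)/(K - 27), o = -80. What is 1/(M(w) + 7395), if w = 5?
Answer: 22/162765 ≈ 0.00013516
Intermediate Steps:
M(K) = (-80 + K)/(-27 + K) (M(K) = (K - 80)/(K - 27) = (-80 + K)/(-27 + K))
1/(M(w) + 7395) = 1/((-80 + 5)/(-27 + 5) + 7395) = 1/(-75/(-22) + 7395) = 1/(-1/22*(-75) + 7395) = 1/(75/22 + 7395) = 1/(162765/22) = 22/162765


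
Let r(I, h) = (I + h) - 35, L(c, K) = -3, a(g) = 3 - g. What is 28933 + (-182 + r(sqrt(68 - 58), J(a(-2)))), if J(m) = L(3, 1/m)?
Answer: 28713 + sqrt(10) ≈ 28716.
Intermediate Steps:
J(m) = -3
r(I, h) = -35 + I + h
28933 + (-182 + r(sqrt(68 - 58), J(a(-2)))) = 28933 + (-182 + (-35 + sqrt(68 - 58) - 3)) = 28933 + (-182 + (-35 + sqrt(10) - 3)) = 28933 + (-182 + (-38 + sqrt(10))) = 28933 + (-220 + sqrt(10)) = 28713 + sqrt(10)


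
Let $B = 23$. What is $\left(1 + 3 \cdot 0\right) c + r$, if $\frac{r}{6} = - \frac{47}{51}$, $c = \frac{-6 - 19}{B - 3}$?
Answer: $- \frac{461}{68} \approx -6.7794$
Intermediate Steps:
$c = - \frac{5}{4}$ ($c = \frac{-6 - 19}{23 - 3} = - \frac{25}{20} = \left(-25\right) \frac{1}{20} = - \frac{5}{4} \approx -1.25$)
$r = - \frac{94}{17}$ ($r = 6 \left(- \frac{47}{51}\right) = - \frac{94}{17} \approx -5.5294$)
$\left(1 + 3 \cdot 0\right) c + r = \left(1 + 3 \cdot 0\right) \left(- \frac{5}{4}\right) - \frac{94}{17} = \left(1 + 0\right) \left(- \frac{5}{4}\right) - \frac{94}{17} = 1 \left(- \frac{5}{4}\right) - \frac{94}{17} = - \frac{5}{4} - \frac{94}{17} = - \frac{461}{68}$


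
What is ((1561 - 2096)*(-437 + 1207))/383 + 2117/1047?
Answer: -430500839/401001 ≈ -1073.6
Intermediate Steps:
((1561 - 2096)*(-437 + 1207))/383 + 2117/1047 = -535*770*(1/383) + 2117*(1/1047) = -411950*1/383 + 2117/1047 = -411950/383 + 2117/1047 = -430500839/401001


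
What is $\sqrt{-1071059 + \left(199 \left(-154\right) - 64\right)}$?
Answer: $i \sqrt{1101769} \approx 1049.7 i$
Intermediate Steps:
$\sqrt{-1071059 + \left(199 \left(-154\right) - 64\right)} = \sqrt{-1071059 - 30710} = \sqrt{-1101769} = i \sqrt{1101769}$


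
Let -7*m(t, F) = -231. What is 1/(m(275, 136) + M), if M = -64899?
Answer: -1/64866 ≈ -1.5416e-5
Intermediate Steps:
m(t, F) = 33 (m(t, F) = -⅐*(-231) = 33)
1/(m(275, 136) + M) = 1/(33 - 64899) = 1/(-64866) = -1/64866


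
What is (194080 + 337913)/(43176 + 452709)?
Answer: 177331/165295 ≈ 1.0728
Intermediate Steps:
(194080 + 337913)/(43176 + 452709) = 531993/495885 = 531993*(1/495885) = 177331/165295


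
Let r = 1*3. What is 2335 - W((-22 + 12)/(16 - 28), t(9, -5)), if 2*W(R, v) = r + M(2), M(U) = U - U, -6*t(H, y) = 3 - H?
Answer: 4667/2 ≈ 2333.5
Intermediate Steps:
t(H, y) = -1/2 + H/6 (t(H, y) = -(3 - H)/6 = -1/2 + H/6)
M(U) = 0
r = 3
W(R, v) = 3/2 (W(R, v) = (3 + 0)/2 = (1/2)*3 = 3/2)
2335 - W((-22 + 12)/(16 - 28), t(9, -5)) = 2335 - 1*3/2 = 2335 - 3/2 = 4667/2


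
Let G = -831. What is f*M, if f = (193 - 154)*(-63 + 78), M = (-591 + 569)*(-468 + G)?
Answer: 16718130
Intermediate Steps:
M = 28578 (M = (-591 + 569)*(-468 - 831) = -22*(-1299) = 28578)
f = 585 (f = 39*15 = 585)
f*M = 585*28578 = 16718130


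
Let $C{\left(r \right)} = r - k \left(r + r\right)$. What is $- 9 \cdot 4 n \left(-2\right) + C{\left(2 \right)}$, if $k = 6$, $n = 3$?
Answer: $194$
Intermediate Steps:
$C{\left(r \right)} = - 11 r$ ($C{\left(r \right)} = r - 6 \left(r + r\right) = r - 6 \cdot 2 r = r - 12 r = - 11 r$)
$- 9 \cdot 4 n \left(-2\right) + C{\left(2 \right)} = - 9 \cdot 4 \cdot 3 \left(-2\right) - 22 = - 9 \cdot 12 \left(-2\right) - 22 = \left(-9\right) \left(-24\right) - 22 = 216 - 22 = 194$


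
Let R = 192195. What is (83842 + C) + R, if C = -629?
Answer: 275408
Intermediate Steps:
(83842 + C) + R = (83842 - 629) + 192195 = 83213 + 192195 = 275408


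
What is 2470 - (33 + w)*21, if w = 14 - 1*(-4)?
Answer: 1399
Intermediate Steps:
w = 18 (w = 14 + 4 = 18)
2470 - (33 + w)*21 = 2470 - (33 + 18)*21 = 2470 - 51*21 = 2470 - 1*1071 = 2470 - 1071 = 1399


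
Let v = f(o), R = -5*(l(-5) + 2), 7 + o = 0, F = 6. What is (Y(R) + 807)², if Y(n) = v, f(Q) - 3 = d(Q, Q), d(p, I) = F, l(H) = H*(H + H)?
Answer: 665856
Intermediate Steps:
o = -7 (o = -7 + 0 = -7)
l(H) = 2*H² (l(H) = H*(2*H) = 2*H²)
d(p, I) = 6
f(Q) = 9 (f(Q) = 3 + 6 = 9)
R = -260 (R = -5*(2*(-5)² + 2) = -5*(2*25 + 2) = -5*(50 + 2) = -5*52 = -260)
v = 9
Y(n) = 9
(Y(R) + 807)² = (9 + 807)² = 816² = 665856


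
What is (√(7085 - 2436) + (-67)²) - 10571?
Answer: -6082 + √4649 ≈ -6013.8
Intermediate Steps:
(√(7085 - 2436) + (-67)²) - 10571 = (√4649 + 4489) - 10571 = (4489 + √4649) - 10571 = -6082 + √4649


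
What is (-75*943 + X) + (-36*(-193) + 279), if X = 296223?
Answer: 232725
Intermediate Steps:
(-75*943 + X) + (-36*(-193) + 279) = (-75*943 + 296223) + (-36*(-193) + 279) = (-70725 + 296223) + (6948 + 279) = 225498 + 7227 = 232725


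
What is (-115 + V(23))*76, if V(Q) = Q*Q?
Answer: 31464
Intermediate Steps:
V(Q) = Q²
(-115 + V(23))*76 = (-115 + 23²)*76 = (-115 + 529)*76 = 414*76 = 31464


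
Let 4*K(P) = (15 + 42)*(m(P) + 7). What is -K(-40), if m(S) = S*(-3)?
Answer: -7239/4 ≈ -1809.8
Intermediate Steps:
m(S) = -3*S
K(P) = 399/4 - 171*P/4 (K(P) = ((15 + 42)*(-3*P + 7))/4 = (57*(7 - 3*P))/4 = (399 - 171*P)/4 = 399/4 - 171*P/4)
-K(-40) = -(399/4 - 171/4*(-40)) = -(399/4 + 1710) = -1*7239/4 = -7239/4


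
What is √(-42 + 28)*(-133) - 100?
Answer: -100 - 133*I*√14 ≈ -100.0 - 497.64*I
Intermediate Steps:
√(-42 + 28)*(-133) - 100 = √(-14)*(-133) - 100 = (I*√14)*(-133) - 100 = -133*I*√14 - 100 = -100 - 133*I*√14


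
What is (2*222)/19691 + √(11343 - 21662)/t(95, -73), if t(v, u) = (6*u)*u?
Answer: 444/19691 + I*√10319/31974 ≈ 0.022548 + 0.003177*I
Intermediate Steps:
t(v, u) = 6*u²
(2*222)/19691 + √(11343 - 21662)/t(95, -73) = (2*222)/19691 + √(11343 - 21662)/((6*(-73)²)) = 444*(1/19691) + √(-10319)/((6*5329)) = 444/19691 + (I*√10319)/31974 = 444/19691 + (I*√10319)*(1/31974) = 444/19691 + I*√10319/31974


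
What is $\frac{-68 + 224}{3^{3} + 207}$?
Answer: $\frac{2}{3} \approx 0.66667$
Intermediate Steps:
$\frac{-68 + 224}{3^{3} + 207} = \frac{156}{27 + 207} = \frac{156}{234} = 156 \cdot \frac{1}{234} = \frac{2}{3}$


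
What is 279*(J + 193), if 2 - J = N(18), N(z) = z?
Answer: 49383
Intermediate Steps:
J = -16 (J = 2 - 1*18 = 2 - 18 = -16)
279*(J + 193) = 279*(-16 + 193) = 279*177 = 49383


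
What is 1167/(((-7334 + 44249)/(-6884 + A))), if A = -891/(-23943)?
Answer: -21372012823/98206205 ≈ -217.62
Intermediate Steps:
A = 297/7981 (A = -891*(-1/23943) = 297/7981 ≈ 0.037213)
1167/(((-7334 + 44249)/(-6884 + A))) = 1167/(((-7334 + 44249)/(-6884 + 297/7981))) = 1167/((36915/(-54940907/7981))) = 1167/((36915*(-7981/54940907))) = 1167/(-294618615/54940907) = 1167*(-54940907/294618615) = -21372012823/98206205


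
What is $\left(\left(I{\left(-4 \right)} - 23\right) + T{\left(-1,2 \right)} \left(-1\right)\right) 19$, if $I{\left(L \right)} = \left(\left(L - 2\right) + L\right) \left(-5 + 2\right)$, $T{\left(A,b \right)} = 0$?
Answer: $133$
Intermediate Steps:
$I{\left(L \right)} = 6 - 6 L$ ($I{\left(L \right)} = \left(\left(L - 2\right) + L\right) \left(-3\right) = \left(\left(-2 + L\right) + L\right) \left(-3\right) = \left(-2 + 2 L\right) \left(-3\right) = 6 - 6 L$)
$\left(\left(I{\left(-4 \right)} - 23\right) + T{\left(-1,2 \right)} \left(-1\right)\right) 19 = \left(\left(\left(6 - -24\right) - 23\right) + 0 \left(-1\right)\right) 19 = \left(\left(\left(6 + 24\right) - 23\right) + 0\right) 19 = \left(\left(30 - 23\right) + 0\right) 19 = \left(7 + 0\right) 19 = 7 \cdot 19 = 133$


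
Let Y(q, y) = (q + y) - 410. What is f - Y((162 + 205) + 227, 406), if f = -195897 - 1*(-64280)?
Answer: -132207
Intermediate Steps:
Y(q, y) = -410 + q + y
f = -131617 (f = -195897 + 64280 = -131617)
f - Y((162 + 205) + 227, 406) = -131617 - (-410 + ((162 + 205) + 227) + 406) = -131617 - (-410 + (367 + 227) + 406) = -131617 - (-410 + 594 + 406) = -131617 - 1*590 = -131617 - 590 = -132207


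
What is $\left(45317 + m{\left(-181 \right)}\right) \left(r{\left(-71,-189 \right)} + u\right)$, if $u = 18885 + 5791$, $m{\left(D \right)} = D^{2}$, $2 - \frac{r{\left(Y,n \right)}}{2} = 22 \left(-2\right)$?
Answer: $1933835904$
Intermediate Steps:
$r{\left(Y,n \right)} = 92$ ($r{\left(Y,n \right)} = 4 - 2 \cdot 22 \left(-2\right) = 4 - -88 = 4 + 88 = 92$)
$u = 24676$
$\left(45317 + m{\left(-181 \right)}\right) \left(r{\left(-71,-189 \right)} + u\right) = \left(45317 + \left(-181\right)^{2}\right) \left(92 + 24676\right) = \left(45317 + 32761\right) 24768 = 78078 \cdot 24768 = 1933835904$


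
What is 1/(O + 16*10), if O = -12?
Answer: 1/148 ≈ 0.0067568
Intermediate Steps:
1/(O + 16*10) = 1/(-12 + 16*10) = 1/(-12 + 160) = 1/148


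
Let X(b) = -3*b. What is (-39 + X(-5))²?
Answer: 576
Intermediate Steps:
(-39 + X(-5))² = (-39 - 3*(-5))² = (-39 + 15)² = (-24)² = 576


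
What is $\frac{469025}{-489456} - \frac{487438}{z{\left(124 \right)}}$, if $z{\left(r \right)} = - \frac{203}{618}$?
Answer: $\frac{21063143884547}{14194224} \approx 1.4839 \cdot 10^{6}$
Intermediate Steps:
$z{\left(r \right)} = - \frac{203}{618}$ ($z{\left(r \right)} = \left(-203\right) \frac{1}{618} = - \frac{203}{618}$)
$\frac{469025}{-489456} - \frac{487438}{z{\left(124 \right)}} = \frac{469025}{-489456} - \frac{487438}{- \frac{203}{618}} = 469025 \left(- \frac{1}{489456}\right) - - \frac{43033812}{29} = - \frac{469025}{489456} + \frac{43033812}{29} = \frac{21063143884547}{14194224}$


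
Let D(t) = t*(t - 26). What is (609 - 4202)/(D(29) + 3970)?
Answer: -3593/4057 ≈ -0.88563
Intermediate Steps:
D(t) = t*(-26 + t)
(609 - 4202)/(D(29) + 3970) = (609 - 4202)/(29*(-26 + 29) + 3970) = -3593/(29*3 + 3970) = -3593/(87 + 3970) = -3593/4057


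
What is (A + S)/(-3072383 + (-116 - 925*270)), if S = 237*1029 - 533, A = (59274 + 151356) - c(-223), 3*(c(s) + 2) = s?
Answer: -1362139/9966747 ≈ -0.13667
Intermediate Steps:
c(s) = -2 + s/3
A = 632119/3 (A = (59274 + 151356) - (-2 + (⅓)*(-223)) = 210630 - (-2 - 223/3) = 210630 - 1*(-229/3) = 210630 + 229/3 = 632119/3 ≈ 2.1071e+5)
S = 243340 (S = 243873 - 533 = 243340)
(A + S)/(-3072383 + (-116 - 925*270)) = (632119/3 + 243340)/(-3072383 + (-116 - 925*270)) = 1362139/(3*(-3072383 + (-116 - 249750))) = 1362139/(3*(-3072383 - 249866)) = (1362139/3)/(-3322249) = (1362139/3)*(-1/3322249) = -1362139/9966747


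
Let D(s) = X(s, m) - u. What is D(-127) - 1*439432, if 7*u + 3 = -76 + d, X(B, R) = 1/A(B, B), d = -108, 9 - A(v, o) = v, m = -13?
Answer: -418313825/952 ≈ -4.3941e+5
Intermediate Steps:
A(v, o) = 9 - v
X(B, R) = 1/(9 - B)
u = -187/7 (u = -3/7 + (-76 - 108)/7 = -3/7 + (1/7)*(-184) = -3/7 - 184/7 = -187/7 ≈ -26.714)
D(s) = 187/7 - 1/(-9 + s) (D(s) = -1/(-9 + s) - 1*(-187/7) = -1/(-9 + s) + 187/7 = 187/7 - 1/(-9 + s))
D(-127) - 1*439432 = (-1690 + 187*(-127))/(7*(-9 - 127)) - 1*439432 = (1/7)*(-1690 - 23749)/(-136) - 439432 = (1/7)*(-1/136)*(-25439) - 439432 = 25439/952 - 439432 = -418313825/952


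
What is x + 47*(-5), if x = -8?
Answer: -243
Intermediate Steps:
x + 47*(-5) = -8 + 47*(-5) = -8 - 235 = -243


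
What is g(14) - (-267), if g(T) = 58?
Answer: 325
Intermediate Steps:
g(14) - (-267) = 58 - (-267) = 58 - 1*(-267) = 58 + 267 = 325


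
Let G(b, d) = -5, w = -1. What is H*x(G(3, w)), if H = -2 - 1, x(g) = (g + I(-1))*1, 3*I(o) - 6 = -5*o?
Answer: 4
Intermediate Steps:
I(o) = 2 - 5*o/3 (I(o) = 2 + (-5*o)/3 = 2 - 5*o/3)
x(g) = 11/3 + g (x(g) = (g + (2 - 5/3*(-1)))*1 = (g + (2 + 5/3))*1 = (g + 11/3)*1 = (11/3 + g)*1 = 11/3 + g)
H = -3
H*x(G(3, w)) = -3*(11/3 - 5) = -3*(-4/3) = 4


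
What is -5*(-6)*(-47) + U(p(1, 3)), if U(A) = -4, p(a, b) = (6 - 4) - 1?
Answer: -1414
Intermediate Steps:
p(a, b) = 1 (p(a, b) = 2 - 1 = 1)
-5*(-6)*(-47) + U(p(1, 3)) = -5*(-6)*(-47) - 4 = 30*(-47) - 4 = -1410 - 4 = -1414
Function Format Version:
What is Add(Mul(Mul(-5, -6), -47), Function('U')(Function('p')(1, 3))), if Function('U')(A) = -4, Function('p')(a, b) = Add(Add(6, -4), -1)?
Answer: -1414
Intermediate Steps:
Function('p')(a, b) = 1 (Function('p')(a, b) = Add(2, -1) = 1)
Add(Mul(Mul(-5, -6), -47), Function('U')(Function('p')(1, 3))) = Add(Mul(Mul(-5, -6), -47), -4) = Add(Mul(30, -47), -4) = Add(-1410, -4) = -1414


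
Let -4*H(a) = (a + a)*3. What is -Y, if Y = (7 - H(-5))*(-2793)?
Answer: -2793/2 ≈ -1396.5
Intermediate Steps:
H(a) = -3*a/2 (H(a) = -(a + a)*3/4 = -2*a*3/4 = -3*a/2)
Y = 2793/2 (Y = (7 - (-3)*(-5)/2)*(-2793) = (7 - 1*15/2)*(-2793) = (7 - 15/2)*(-2793) = -½*(-2793) = 2793/2 ≈ 1396.5)
-Y = -1*2793/2 = -2793/2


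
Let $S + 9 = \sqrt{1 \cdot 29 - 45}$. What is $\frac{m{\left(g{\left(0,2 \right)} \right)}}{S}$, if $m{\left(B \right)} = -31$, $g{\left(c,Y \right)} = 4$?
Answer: $\frac{279}{97} + \frac{124 i}{97} \approx 2.8763 + 1.2784 i$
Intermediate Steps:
$S = -9 + 4 i$ ($S = -9 + \sqrt{1 \cdot 29 - 45} = -9 + \sqrt{29 - 45} = -9 + \sqrt{-16} = -9 + 4 i \approx -9.0 + 4.0 i$)
$\frac{m{\left(g{\left(0,2 \right)} \right)}}{S} = - \frac{31}{-9 + 4 i} = - 31 \frac{-9 - 4 i}{97} = - \frac{31 \left(-9 - 4 i\right)}{97}$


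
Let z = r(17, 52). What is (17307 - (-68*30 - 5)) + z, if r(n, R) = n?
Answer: 19369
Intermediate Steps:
z = 17
(17307 - (-68*30 - 5)) + z = (17307 - (-68*30 - 5)) + 17 = (17307 - (-2040 - 5)) + 17 = (17307 - 1*(-2045)) + 17 = (17307 + 2045) + 17 = 19352 + 17 = 19369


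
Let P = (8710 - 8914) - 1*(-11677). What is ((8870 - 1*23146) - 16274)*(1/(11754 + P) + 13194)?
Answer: -9362262541450/23227 ≈ -4.0308e+8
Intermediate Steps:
P = 11473 (P = -204 + 11677 = 11473)
((8870 - 1*23146) - 16274)*(1/(11754 + P) + 13194) = ((8870 - 1*23146) - 16274)*(1/(11754 + 11473) + 13194) = ((8870 - 23146) - 16274)*(1/23227 + 13194) = (-14276 - 16274)*(1/23227 + 13194) = -30550*306457039/23227 = -9362262541450/23227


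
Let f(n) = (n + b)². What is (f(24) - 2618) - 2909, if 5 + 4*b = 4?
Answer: -79407/16 ≈ -4962.9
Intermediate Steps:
b = -¼ (b = -5/4 + (¼)*4 = -5/4 + 1 = -¼ ≈ -0.25000)
f(n) = (-¼ + n)² (f(n) = (n - ¼)² = (-¼ + n)²)
(f(24) - 2618) - 2909 = ((-1 + 4*24)²/16 - 2618) - 2909 = ((-1 + 96)²/16 - 2618) - 2909 = ((1/16)*95² - 2618) - 2909 = ((1/16)*9025 - 2618) - 2909 = (9025/16 - 2618) - 2909 = -32863/16 - 2909 = -79407/16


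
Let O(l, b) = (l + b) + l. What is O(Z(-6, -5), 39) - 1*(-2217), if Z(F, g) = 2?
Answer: 2260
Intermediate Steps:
O(l, b) = b + 2*l (O(l, b) = (b + l) + l = b + 2*l)
O(Z(-6, -5), 39) - 1*(-2217) = (39 + 2*2) - 1*(-2217) = (39 + 4) + 2217 = 43 + 2217 = 2260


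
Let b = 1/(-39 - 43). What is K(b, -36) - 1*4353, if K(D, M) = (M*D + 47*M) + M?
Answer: -249303/41 ≈ -6080.6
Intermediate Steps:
b = -1/82 (b = 1/(-82) = -1/82 ≈ -0.012195)
K(D, M) = 48*M + D*M (K(D, M) = (D*M + 47*M) + M = (47*M + D*M) + M = 48*M + D*M)
K(b, -36) - 1*4353 = -36*(48 - 1/82) - 1*4353 = -36*3935/82 - 4353 = -70830/41 - 4353 = -249303/41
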